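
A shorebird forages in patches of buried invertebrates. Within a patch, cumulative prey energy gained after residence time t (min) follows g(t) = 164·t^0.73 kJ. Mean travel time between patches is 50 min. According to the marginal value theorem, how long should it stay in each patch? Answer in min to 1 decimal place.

Optimal t* satisfies g'(t*) = g(t*)/(T + t*).
g'(t) = 0.73·164·t^-0.27. Setting 0.73·164·t^-0.27 = 164·t^0.73/(50+t) gives 0.73(50+t) = t, so 0.27·t = 0.73×50.
t* = 0.73×50/0.27 = 135.2 min.

135.2 min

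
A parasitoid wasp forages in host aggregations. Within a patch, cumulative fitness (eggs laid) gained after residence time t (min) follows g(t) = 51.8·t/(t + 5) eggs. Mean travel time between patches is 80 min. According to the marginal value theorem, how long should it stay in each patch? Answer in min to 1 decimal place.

20.0 min

By the marginal value theorem, leave when the instantaneous gain rate g'(t) equals the habitat-wide average g(t)/(T + t).
g'(t) = 51.8·5/(t + 5)². Setting 51.8·5/(t+5)² = 51.8t/[(t+5)(80+t)] gives 5(80+t) = t(t+5), so t² = 5×80 = 400.
t* = √400 = 20 min.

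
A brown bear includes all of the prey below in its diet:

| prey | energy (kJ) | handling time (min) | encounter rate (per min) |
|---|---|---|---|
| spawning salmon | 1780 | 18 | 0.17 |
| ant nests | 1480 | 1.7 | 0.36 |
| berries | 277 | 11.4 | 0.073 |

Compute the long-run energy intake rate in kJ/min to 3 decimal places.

R = Σλ_iE_i / (1 + Σλ_ih_i)
Numerator: 0.17×1780 + 0.36×1480 + 0.073×277 = 855.6
Denominator: 1 + 0.17×18 + 0.36×1.7 + 0.073×11.4 = 5.504
R = 855.6/5.504 = 155.4 kJ/min

155.449 kJ/min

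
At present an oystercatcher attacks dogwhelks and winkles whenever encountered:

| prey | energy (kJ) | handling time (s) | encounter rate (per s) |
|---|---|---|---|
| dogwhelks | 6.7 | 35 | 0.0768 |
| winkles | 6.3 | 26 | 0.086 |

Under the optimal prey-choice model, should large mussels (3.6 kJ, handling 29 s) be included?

Current rate: (0.0768×6.7 + 0.086×6.3)/(1 + 0.0768×35 + 0.086×26) = 0.1783 kJ/s.
large mussels: E/h = 3.6/29 = 0.1241 kJ/s.
0.1241 < 0.1783, so adding large mussels would lower the average — exclude it.

No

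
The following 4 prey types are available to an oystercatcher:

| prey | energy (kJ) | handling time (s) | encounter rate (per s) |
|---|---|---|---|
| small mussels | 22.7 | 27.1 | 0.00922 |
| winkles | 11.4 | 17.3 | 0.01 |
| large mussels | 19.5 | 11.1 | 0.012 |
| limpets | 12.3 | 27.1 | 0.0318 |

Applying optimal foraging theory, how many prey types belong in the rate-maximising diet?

Rank by E/h (kJ/s): large mussels 1.76, small mussels 0.838, winkles 0.659, limpets 0.454. Include each in turn until the next type's E/h falls below the running intake rate.
Rate on top 1: 0.2065. small mussels: 0.838 > 0.2065 → include.
Rate on top 2: 0.3205. winkles: 0.659 > 0.3205 → include.
Rate on top 3: 0.3581. limpets: 0.454 > 0.3581 → include.
Optimal diet: large mussels, small mussels, winkles, limpets — 4 of 4 types.

4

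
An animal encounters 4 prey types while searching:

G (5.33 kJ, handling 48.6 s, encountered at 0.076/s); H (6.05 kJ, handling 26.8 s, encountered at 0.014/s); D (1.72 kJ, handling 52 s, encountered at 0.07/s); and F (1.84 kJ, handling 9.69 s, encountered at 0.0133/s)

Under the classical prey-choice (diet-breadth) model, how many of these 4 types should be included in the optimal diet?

Rank by E/h (kJ/s): H 0.226, F 0.19, G 0.11, D 0.0331. Include each in turn until the next type's E/h falls below the running intake rate.
Rate on top 1: 0.06159. F: 0.19 > 0.06159 → include.
Rate on top 2: 0.07258. G: 0.11 > 0.07258 → include.
Rate on top 3: 0.09894. D: 0.0331 < 0.09894 → exclude; stop.
Optimal diet: H, F, G — 3 of 4 types.

3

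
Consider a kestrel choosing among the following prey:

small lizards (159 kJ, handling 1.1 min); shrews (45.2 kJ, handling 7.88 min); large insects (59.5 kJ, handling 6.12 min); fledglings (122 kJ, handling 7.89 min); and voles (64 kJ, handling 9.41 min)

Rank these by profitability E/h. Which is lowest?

shrews

Profitability E/h (kJ/min): small lizards = 159/1.1 = 145, shrews = 45.2/7.88 = 5.74, large insects = 59.5/6.12 = 9.72, fledglings = 122/7.89 = 15.5, voles = 64/9.41 = 6.8.
Ranked: small lizards > fledglings > large insects > voles > shrews.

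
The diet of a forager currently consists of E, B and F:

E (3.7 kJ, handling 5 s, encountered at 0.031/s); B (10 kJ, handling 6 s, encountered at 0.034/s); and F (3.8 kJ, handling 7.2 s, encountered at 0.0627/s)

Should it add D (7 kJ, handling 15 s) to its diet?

Intake rate on the current diet: R = (0.031×3.7 + 0.034×10 + 0.0627×3.8) / (1 + 0.031×5 + 0.034×6 + 0.0627×7.2) = 0.693/1.81 = 0.3828 kJ/s.
D: E/h = 7/15 = 0.4667 kJ/s.
Since 0.4667 > R, including D increases the long-run rate.

Yes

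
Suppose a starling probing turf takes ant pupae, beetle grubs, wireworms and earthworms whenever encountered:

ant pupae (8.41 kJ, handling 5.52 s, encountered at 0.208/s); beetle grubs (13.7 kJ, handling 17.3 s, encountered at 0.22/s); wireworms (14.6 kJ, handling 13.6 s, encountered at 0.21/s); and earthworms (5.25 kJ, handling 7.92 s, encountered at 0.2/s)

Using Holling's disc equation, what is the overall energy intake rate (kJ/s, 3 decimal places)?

0.854 kJ/s

R = Σλ_iE_i / (1 + Σλ_ih_i)
Numerator: 0.208×8.41 + 0.22×13.7 + 0.21×14.6 + 0.2×5.25 = 8.879
Denominator: 1 + 0.208×5.52 + 0.22×17.3 + 0.21×13.6 + 0.2×7.92 = 10.39
R = 8.879/10.39 = 0.8543 kJ/s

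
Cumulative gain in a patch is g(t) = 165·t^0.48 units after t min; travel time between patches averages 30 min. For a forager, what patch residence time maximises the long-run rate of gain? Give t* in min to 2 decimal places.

Maximise g(t)/(T+t): set derivative to zero → g'(t)(T+t) = g(t).
g'(t) = 0.48·165·t^-0.52. Setting 0.48·165·t^-0.52 = 165·t^0.48/(30+t) gives 0.48(30+t) = t, so 0.52·t = 0.48×30.
t* = 0.48×30/0.52 = 27.69 min.

27.69 min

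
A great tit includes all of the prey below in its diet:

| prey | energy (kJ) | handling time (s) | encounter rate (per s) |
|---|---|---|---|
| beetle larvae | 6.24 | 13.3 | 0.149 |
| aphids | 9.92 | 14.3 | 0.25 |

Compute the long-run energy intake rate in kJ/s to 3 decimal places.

0.520 kJ/s

R = (0.149×6.24 + 0.25×9.92) / (1 + 0.149×13.3 + 0.25×14.3) = 3.41/6.557 = 0.52 kJ/s.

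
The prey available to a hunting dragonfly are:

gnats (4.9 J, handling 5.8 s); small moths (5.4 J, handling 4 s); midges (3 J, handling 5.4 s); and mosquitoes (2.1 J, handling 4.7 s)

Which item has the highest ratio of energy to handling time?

small moths

Profitability E/h (J/s): gnats = 4.9/5.8 = 0.845, small moths = 5.4/4 = 1.35, midges = 3/5.4 = 0.556, mosquitoes = 2.1/4.7 = 0.447.
Ranked: small moths > gnats > midges > mosquitoes.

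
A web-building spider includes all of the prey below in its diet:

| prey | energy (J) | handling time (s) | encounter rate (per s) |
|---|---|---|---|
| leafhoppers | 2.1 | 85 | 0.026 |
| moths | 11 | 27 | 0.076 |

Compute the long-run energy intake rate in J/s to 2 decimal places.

0.17 J/s

Energy encountered per unit search time: 0.026×2.1 + 0.076×11 = 0.8906 J/s.
Handling time per unit search time: 0.026×85 + 0.076×27 = 4.262.
Rate = 0.8906/(1 + 4.262) = 0.1693 J/s.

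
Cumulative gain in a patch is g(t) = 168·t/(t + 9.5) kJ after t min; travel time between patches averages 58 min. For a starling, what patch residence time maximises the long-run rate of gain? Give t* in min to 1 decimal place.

By the marginal value theorem, leave when the instantaneous gain rate g'(t) equals the habitat-wide average g(t)/(T + t).
g'(t) = 168·9.5/(t + 9.5)². Setting 168·9.5/(t+9.5)² = 168t/[(t+9.5)(58+t)] gives 9.5(58+t) = t(t+9.5), so t² = 9.5×58 = 551.
t* = √551 = 23.47 min.

23.5 min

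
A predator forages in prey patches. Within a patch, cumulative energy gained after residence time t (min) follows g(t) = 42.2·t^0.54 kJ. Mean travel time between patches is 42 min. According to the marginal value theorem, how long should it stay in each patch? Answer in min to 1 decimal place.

By the marginal value theorem, leave when the instantaneous gain rate g'(t) equals the habitat-wide average g(t)/(T + t).
g'(t) = 0.54·42.2·t^-0.46. Setting 0.54·42.2·t^-0.46 = 42.2·t^0.54/(42+t) gives 0.54(42+t) = t, so 0.46·t = 0.54×42.
t* = 0.54×42/0.46 = 49.3 min.

49.3 min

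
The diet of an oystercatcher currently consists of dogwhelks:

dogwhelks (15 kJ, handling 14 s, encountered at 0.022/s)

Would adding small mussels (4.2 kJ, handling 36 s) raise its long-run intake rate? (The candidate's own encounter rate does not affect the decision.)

Intake rate on the current diet: R = (0.022×15) / (1 + 0.022×14) = 0.33/1.308 = 0.2523 kJ/s.
small mussels: E/h = 4.2/36 = 0.1167 kJ/s.
0.1167 < 0.2523, so adding small mussels would lower the average — exclude it.

No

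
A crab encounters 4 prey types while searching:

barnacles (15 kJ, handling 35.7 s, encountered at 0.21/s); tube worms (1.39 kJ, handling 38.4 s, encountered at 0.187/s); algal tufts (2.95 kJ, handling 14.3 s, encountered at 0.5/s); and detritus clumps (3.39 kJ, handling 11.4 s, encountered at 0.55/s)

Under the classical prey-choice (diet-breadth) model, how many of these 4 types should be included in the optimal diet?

1

E/h in descending order: barnacles 0.42, detritus clumps 0.297, algal tufts 0.206, tube worms 0.0362 kJ/s. The optimal diet is the largest prefix of this list for which every included type satisfies E_i/h_i > R on the types above it.
Rate on top 1: 0.3707. detritus clumps: 0.297 < 0.3707 → exclude; stop.
Optimal diet: barnacles — 1 of 4 types.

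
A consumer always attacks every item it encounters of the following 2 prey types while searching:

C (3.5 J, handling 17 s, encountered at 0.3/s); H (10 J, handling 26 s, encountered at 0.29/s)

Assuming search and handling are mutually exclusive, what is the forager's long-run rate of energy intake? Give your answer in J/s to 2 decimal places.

Energy encountered per unit search time: 0.3×3.5 + 0.29×10 = 3.95 J/s.
Handling time per unit search time: 0.3×17 + 0.29×26 = 12.64.
Rate = 3.95/(1 + 12.64) = 0.2896 J/s.

0.29 J/s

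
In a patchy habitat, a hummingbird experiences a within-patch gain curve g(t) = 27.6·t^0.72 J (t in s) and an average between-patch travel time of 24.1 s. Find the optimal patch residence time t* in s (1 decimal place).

62.0 s

Optimal t* satisfies g'(t*) = g(t*)/(T + t*).
g'(t) = 0.72·27.6·t^-0.28. Setting 0.72·27.6·t^-0.28 = 27.6·t^0.72/(24.1+t) gives 0.72(24.1+t) = t, so 0.28·t = 0.72×24.1.
t* = 0.72×24.1/0.28 = 61.97 s.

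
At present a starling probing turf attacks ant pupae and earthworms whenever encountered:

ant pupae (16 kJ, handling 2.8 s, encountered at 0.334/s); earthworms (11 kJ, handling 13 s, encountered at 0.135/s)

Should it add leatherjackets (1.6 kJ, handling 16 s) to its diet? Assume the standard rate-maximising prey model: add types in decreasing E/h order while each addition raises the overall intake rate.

Current rate: (0.334×16 + 0.135×11)/(1 + 0.334×2.8 + 0.135×13) = 1.851 kJ/s.
leatherjackets: E/h = 1.6/16 = 0.1 kJ/s.
0.1 < 1.851, so adding leatherjackets would lower the average — exclude it.

No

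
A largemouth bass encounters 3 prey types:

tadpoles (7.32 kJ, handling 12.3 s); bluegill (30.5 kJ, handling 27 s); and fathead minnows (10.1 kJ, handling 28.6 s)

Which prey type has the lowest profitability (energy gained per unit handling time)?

In descending order of E/h:
bluegill: 30.5/27 = 1.13 kJ/s
tadpoles: 7.32/12.3 = 0.595 kJ/s
fathead minnows: 10.1/28.6 = 0.353 kJ/s

fathead minnows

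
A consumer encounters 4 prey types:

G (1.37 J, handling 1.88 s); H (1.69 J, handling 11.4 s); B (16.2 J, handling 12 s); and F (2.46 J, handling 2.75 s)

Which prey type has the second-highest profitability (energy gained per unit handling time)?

In descending order of E/h:
B: 16.2/12 = 1.35 J/s
F: 2.46/2.75 = 0.895 J/s
G: 1.37/1.88 = 0.729 J/s
H: 1.69/11.4 = 0.148 J/s

F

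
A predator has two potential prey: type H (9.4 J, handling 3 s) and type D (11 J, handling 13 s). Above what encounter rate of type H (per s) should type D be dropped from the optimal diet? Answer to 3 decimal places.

At the threshold, the rate on type H alone equals the profitability of type D: λ·9.4/(1 + λ·3) = 11/13 = 0.8462.
Rearranging, λ(9.4 − 0.8462×3) = 0.8462, so λ = 0.8462/6.862 = 0.1233 per s.

0.123 per s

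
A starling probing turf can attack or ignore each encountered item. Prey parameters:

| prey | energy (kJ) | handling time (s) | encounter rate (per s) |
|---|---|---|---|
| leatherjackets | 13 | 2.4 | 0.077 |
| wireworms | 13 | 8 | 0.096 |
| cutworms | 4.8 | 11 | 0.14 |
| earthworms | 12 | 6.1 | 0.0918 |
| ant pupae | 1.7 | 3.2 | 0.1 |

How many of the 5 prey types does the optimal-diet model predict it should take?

3

Rank by E/h (kJ/s): leatherjackets 5.42, earthworms 1.97, wireworms 1.62, ant pupae 0.531, cutworms 0.436. Include each in turn until the next type's E/h falls below the running intake rate.
Rate on top 1: 0.8449. earthworms: 1.97 > 0.8449 → include.
Rate on top 2: 1.205. wireworms: 1.62 > 1.205 → include.
Rate on top 3: 1.333. ant pupae: 0.531 < 1.333 → exclude; stop.
Optimal diet: leatherjackets, earthworms, wireworms — 3 of 5 types.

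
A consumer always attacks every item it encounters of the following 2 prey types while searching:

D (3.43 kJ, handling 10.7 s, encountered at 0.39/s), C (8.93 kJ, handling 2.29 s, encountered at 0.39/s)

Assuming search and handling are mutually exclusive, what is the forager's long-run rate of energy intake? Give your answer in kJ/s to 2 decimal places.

0.79 kJ/s

R = Σλ_iE_i / (1 + Σλ_ih_i)
Numerator: 0.39×3.43 + 0.39×8.93 = 4.82
Denominator: 1 + 0.39×10.7 + 0.39×2.29 = 6.066
R = 4.82/6.066 = 0.7946 kJ/s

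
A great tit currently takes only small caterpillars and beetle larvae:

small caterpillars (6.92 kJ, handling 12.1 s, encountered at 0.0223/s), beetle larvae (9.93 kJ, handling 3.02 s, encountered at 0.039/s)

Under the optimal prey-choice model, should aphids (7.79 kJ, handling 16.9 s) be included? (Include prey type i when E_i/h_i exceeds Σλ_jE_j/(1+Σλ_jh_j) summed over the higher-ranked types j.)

Yes

Current rate: (0.0223×6.92 + 0.039×9.93)/(1 + 0.0223×12.1 + 0.039×3.02) = 0.3903 kJ/s.
Profitability of aphids: 7.79/16.9 = 0.4609 kJ/s.
0.4609 > 0.3903, so adding aphids raises the average — include it.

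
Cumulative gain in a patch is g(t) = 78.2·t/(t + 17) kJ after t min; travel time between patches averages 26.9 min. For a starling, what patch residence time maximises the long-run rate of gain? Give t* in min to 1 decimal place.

By the marginal value theorem, leave when the instantaneous gain rate g'(t) equals the habitat-wide average g(t)/(T + t).
g'(t) = 78.2·17/(t + 17)². Setting 78.2·17/(t+17)² = 78.2t/[(t+17)(26.9+t)] gives 17(26.9+t) = t(t+17), so t² = 17×26.9 = 457.3.
t* = √457.3 = 21.38 min.

21.4 min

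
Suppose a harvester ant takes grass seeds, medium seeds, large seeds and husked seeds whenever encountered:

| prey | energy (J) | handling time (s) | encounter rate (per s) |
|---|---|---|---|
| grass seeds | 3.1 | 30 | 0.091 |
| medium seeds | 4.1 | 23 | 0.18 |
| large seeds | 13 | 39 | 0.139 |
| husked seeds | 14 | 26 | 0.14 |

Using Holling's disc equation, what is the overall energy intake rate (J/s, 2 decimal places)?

R = Σλ_iE_i / (1 + Σλ_ih_i)
Numerator: 0.091×3.1 + 0.18×4.1 + 0.139×13 + 0.14×14 = 4.787
Denominator: 1 + 0.091×30 + 0.18×23 + 0.139×39 + 0.14×26 = 16.93
R = 4.787/16.93 = 0.2827 J/s

0.28 J/s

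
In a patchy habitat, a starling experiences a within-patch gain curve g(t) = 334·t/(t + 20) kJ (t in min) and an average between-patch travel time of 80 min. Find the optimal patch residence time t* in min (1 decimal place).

Maximise g(t)/(T+t): set derivative to zero → g'(t)(T+t) = g(t).
g'(t) = 334·20/(t + 20)². Setting 334·20/(t+20)² = 334t/[(t+20)(80+t)] gives 20(80+t) = t(t+20), so t² = 20×80 = 1600.
t* = √1600 = 40 min.

40.0 min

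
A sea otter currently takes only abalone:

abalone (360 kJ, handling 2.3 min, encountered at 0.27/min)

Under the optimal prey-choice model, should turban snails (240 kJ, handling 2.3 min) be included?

Yes

Current rate: (0.27×360)/(1 + 0.27×2.3) = 59.96 kJ/min.
turban snails: E/h = 240/2.3 = 104.3 kJ/min.
Since 104.3 > R, including turban snails increases the long-run rate.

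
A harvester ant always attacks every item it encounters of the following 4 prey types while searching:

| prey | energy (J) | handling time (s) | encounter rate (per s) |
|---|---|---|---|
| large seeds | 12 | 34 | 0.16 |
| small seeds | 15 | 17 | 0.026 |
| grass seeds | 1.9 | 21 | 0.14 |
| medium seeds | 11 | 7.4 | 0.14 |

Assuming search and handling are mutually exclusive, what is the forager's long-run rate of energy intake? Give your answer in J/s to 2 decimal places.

Energy encountered per unit search time: 0.16×12 + 0.026×15 + 0.14×1.9 + 0.14×11 = 4.116 J/s.
Handling time per unit search time: 0.16×34 + 0.026×17 + 0.14×21 + 0.14×7.4 = 9.858.
Rate = 4.116/(1 + 9.858) = 0.3791 J/s.

0.38 J/s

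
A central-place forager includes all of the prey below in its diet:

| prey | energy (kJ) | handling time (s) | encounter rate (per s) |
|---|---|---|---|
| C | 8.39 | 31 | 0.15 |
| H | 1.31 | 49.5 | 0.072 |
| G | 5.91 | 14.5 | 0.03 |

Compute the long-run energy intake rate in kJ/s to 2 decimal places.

R = (0.15×8.39 + 0.072×1.31 + 0.03×5.91) / (1 + 0.15×31 + 0.072×49.5 + 0.03×14.5) = 1.53/9.649 = 0.1586 kJ/s.

0.16 kJ/s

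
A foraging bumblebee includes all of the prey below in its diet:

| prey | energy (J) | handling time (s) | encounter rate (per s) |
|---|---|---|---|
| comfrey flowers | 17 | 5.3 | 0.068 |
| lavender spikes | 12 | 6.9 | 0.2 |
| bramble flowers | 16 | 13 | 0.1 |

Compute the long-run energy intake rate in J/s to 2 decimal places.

R = (0.068×17 + 0.2×12 + 0.1×16) / (1 + 0.068×5.3 + 0.2×6.9 + 0.1×13) = 5.156/4.04 = 1.276 J/s.

1.28 J/s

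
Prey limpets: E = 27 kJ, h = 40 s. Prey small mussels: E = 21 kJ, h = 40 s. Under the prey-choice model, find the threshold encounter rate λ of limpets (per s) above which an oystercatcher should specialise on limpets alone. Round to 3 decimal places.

At the threshold, the rate on limpets alone equals the profitability of small mussels: λ·27/(1 + λ·40) = 21/40 = 0.525.
Rearranging, λ(27 − 0.525×40) = 0.525, so λ = 0.525/6 = 0.0875 per s.

0.087 per s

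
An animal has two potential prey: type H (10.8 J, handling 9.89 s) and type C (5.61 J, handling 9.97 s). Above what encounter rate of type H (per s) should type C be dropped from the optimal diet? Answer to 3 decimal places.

At the threshold, the rate on type H alone equals the profitability of type C: λ·10.8/(1 + λ·9.89) = 5.61/9.97 = 0.5627.
Rearranging, λ(10.8 − 0.5627×9.89) = 0.5627, so λ = 0.5627/5.235 = 0.1075 per s.

0.107 per s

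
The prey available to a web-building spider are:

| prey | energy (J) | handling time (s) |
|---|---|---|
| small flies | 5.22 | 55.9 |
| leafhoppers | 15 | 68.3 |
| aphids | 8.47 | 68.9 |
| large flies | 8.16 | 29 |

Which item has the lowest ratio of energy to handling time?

In descending order of E/h:
large flies: 8.16/29 = 0.281 J/s
leafhoppers: 15/68.3 = 0.22 J/s
aphids: 8.47/68.9 = 0.123 J/s
small flies: 5.22/55.9 = 0.0934 J/s

small flies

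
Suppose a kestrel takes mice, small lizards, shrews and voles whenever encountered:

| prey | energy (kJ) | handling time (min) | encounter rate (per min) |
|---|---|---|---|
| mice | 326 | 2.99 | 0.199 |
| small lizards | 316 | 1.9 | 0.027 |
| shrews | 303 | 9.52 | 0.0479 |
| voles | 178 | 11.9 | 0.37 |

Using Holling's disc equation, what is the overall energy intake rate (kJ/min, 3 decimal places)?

23.639 kJ/min

R = Σλ_iE_i / (1 + Σλ_ih_i)
Numerator: 0.199×326 + 0.027×316 + 0.0479×303 + 0.37×178 = 153.8
Denominator: 1 + 0.199×2.99 + 0.027×1.9 + 0.0479×9.52 + 0.37×11.9 = 6.505
R = 153.8/6.505 = 23.64 kJ/min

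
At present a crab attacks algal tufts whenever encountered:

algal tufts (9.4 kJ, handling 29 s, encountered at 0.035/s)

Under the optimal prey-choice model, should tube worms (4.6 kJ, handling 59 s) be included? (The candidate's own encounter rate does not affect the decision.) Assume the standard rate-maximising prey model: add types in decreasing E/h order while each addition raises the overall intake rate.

Intake rate on the current diet: R = (0.035×9.4) / (1 + 0.035×29) = 0.329/2.015 = 0.1633 kJ/s.
Profitability of tube worms: 4.6/59 = 0.07797 kJ/s.
0.07797 < 0.1633, so adding tube worms would lower the average — exclude it.

No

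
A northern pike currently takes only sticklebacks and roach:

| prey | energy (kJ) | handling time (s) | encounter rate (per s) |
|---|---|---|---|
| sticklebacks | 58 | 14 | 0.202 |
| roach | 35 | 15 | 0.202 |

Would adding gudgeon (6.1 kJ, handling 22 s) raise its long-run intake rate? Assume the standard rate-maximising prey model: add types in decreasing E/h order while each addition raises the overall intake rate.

Intake rate on the current diet: R = (0.202×58 + 0.202×35) / (1 + 0.202×14 + 0.202×15) = 18.79/6.858 = 2.739 kJ/s.
gudgeon: E/h = 6.1/22 = 0.2773 kJ/s.
0.2773 < 2.739, so adding gudgeon would lower the average — exclude it.

No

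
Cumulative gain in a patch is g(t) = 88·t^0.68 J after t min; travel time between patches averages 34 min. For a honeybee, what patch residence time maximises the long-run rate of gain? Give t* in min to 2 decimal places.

Optimal t* satisfies g'(t*) = g(t*)/(T + t*).
g'(t) = 0.68·88·t^-0.32. Setting 0.68·88·t^-0.32 = 88·t^0.68/(34+t) gives 0.68(34+t) = t, so 0.32·t = 0.68×34.
t* = 0.68×34/0.32 = 72.25 min.

72.25 min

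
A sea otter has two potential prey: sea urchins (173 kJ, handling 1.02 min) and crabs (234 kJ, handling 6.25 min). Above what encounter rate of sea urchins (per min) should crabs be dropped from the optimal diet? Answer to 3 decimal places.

0.278 per min

At the threshold, the rate on sea urchins alone equals the profitability of crabs: λ·173/(1 + λ·1.02) = 234/6.25 = 37.44.
Rearranging, λ(173 − 37.44×1.02) = 37.44, so λ = 37.44/134.8 = 0.2777 per min.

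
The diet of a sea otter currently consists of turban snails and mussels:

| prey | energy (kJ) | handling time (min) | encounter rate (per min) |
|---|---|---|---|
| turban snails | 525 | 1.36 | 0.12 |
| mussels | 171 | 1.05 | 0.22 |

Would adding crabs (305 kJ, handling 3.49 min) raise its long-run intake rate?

Yes

On turban snails and mussels alone, R = ΣλE/(1+Σλh) = 100.6/1.394 = 72.17 kJ/min.
crabs: E/h = 305/3.49 = 87.39 kJ/min.
Since 87.39 > R, including crabs increases the long-run rate.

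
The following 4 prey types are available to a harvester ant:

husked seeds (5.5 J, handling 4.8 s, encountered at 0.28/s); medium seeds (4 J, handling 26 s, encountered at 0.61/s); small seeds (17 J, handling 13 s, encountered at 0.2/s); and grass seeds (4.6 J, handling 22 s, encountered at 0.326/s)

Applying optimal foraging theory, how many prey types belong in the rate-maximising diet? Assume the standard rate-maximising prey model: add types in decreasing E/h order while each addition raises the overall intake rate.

E/h in descending order: small seeds 1.31, husked seeds 1.15, grass seeds 0.209, medium seeds 0.154 J/s. The optimal diet is the largest prefix of this list for which every included type satisfies E_i/h_i > R on the types above it.
Rate on top 1: 0.9444. husked seeds: 1.15 > 0.9444 → include.
Rate on top 2: 0.9992. grass seeds: 0.209 < 0.9992 → exclude; stop.
Optimal diet: small seeds, husked seeds — 2 of 4 types.

2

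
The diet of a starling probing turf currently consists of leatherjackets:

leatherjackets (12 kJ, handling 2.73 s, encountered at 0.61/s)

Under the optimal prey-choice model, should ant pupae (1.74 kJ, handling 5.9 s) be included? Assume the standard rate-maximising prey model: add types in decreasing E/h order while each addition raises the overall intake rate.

On leatherjackets alone, R = ΣλE/(1+Σλh) = 7.32/2.665 = 2.746 kJ/s.
ant pupae: E/h = 1.74/5.9 = 0.2949 kJ/s.
Since 0.2949 < R, time spent handling ant pupae is better spent searching.

No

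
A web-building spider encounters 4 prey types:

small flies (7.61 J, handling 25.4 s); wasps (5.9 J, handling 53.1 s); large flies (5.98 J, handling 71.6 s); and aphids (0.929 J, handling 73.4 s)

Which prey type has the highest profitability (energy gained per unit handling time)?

Profitability E/h (J/s): small flies = 7.61/25.4 = 0.3, wasps = 5.9/53.1 = 0.111, large flies = 5.98/71.6 = 0.0835, aphids = 0.929/73.4 = 0.0127.
Ranked: small flies > wasps > large flies > aphids.

small flies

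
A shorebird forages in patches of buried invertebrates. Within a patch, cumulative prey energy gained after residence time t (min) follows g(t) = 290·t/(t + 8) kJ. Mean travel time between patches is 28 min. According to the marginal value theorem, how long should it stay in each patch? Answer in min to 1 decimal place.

By the marginal value theorem, leave when the instantaneous gain rate g'(t) equals the habitat-wide average g(t)/(T + t).
g'(t) = 290·8/(t + 8)². Setting 290·8/(t+8)² = 290t/[(t+8)(28+t)] gives 8(28+t) = t(t+8), so t² = 8×28 = 224.
t* = √224 = 14.97 min.

15.0 min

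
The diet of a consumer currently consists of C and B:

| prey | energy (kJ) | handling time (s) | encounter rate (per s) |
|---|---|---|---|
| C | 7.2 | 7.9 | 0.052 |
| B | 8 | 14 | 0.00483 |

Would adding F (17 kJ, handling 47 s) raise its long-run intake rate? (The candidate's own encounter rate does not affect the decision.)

Current rate: (0.052×7.2 + 0.00483×8)/(1 + 0.052×7.9 + 0.00483×14) = 0.2794 kJ/s.
F: E/h = 17/47 = 0.3617 kJ/s.
0.3617 > 0.2794, so adding F raises the average — include it.

Yes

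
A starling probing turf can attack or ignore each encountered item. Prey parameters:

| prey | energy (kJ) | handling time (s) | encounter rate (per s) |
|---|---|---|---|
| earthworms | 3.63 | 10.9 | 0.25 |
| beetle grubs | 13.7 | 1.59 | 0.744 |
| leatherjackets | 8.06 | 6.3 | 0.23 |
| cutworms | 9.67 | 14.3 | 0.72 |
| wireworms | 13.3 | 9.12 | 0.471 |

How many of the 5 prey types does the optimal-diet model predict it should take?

Rank by E/h (kJ/s): beetle grubs 8.62, wireworms 1.46, leatherjackets 1.28, cutworms 0.676, earthworms 0.333. Include each in turn until the next type's E/h falls below the running intake rate.
Rate on top 1: 4.669. wireworms: 1.46 < 4.669 → exclude; stop.
Optimal diet: beetle grubs — 1 of 5 types.

1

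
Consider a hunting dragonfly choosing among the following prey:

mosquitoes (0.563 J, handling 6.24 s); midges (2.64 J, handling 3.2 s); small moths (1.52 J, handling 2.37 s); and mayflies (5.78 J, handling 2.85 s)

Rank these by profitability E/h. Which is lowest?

mosquitoes

In descending order of E/h:
mayflies: 5.78/2.85 = 2.03 J/s
midges: 2.64/3.2 = 0.825 J/s
small moths: 1.52/2.37 = 0.641 J/s
mosquitoes: 0.563/6.24 = 0.0902 J/s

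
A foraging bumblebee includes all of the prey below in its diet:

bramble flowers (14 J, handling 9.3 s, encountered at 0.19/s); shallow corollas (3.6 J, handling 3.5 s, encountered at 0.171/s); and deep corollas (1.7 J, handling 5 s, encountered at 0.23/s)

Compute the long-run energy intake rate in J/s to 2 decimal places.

0.81 J/s

R = Σλ_iE_i / (1 + Σλ_ih_i)
Numerator: 0.19×14 + 0.171×3.6 + 0.23×1.7 = 3.667
Denominator: 1 + 0.19×9.3 + 0.171×3.5 + 0.23×5 = 4.516
R = 3.667/4.516 = 0.812 J/s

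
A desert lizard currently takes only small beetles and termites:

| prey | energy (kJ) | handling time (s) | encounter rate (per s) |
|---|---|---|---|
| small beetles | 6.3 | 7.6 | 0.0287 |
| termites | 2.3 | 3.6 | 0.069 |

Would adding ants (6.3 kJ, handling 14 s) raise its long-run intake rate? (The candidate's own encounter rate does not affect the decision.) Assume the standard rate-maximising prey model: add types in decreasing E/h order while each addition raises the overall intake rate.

Yes

Intake rate on the current diet: R = (0.0287×6.3 + 0.069×2.3) / (1 + 0.0287×7.6 + 0.069×3.6) = 0.3395/1.467 = 0.2315 kJ/s.
ants: E/h = 6.3/14 = 0.45 kJ/s.
0.45 > 0.2315, so adding ants raises the average — include it.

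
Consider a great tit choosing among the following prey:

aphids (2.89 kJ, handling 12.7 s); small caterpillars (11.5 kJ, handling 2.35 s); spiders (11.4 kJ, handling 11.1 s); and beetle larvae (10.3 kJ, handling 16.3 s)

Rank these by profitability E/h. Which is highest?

In descending order of E/h:
small caterpillars: 11.5/2.35 = 4.89 kJ/s
spiders: 11.4/11.1 = 1.03 kJ/s
beetle larvae: 10.3/16.3 = 0.632 kJ/s
aphids: 2.89/12.7 = 0.228 kJ/s

small caterpillars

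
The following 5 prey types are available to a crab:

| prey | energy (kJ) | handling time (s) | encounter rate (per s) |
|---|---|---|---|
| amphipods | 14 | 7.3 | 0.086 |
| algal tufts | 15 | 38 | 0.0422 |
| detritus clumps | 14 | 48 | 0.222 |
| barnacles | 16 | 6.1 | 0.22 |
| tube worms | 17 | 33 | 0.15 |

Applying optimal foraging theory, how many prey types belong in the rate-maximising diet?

E/h in descending order: barnacles 2.62, amphipods 1.92, tube worms 0.515, algal tufts 0.395, detritus clumps 0.292 kJ/s. The optimal diet is the largest prefix of this list for which every included type satisfies E_i/h_i > R on the types above it.
Rate on top 1: 1.503. amphipods: 1.92 > 1.503 → include.
Rate on top 2: 1.591. tube worms: 0.515 < 1.591 → exclude; stop.
Optimal diet: barnacles, amphipods — 2 of 5 types.

2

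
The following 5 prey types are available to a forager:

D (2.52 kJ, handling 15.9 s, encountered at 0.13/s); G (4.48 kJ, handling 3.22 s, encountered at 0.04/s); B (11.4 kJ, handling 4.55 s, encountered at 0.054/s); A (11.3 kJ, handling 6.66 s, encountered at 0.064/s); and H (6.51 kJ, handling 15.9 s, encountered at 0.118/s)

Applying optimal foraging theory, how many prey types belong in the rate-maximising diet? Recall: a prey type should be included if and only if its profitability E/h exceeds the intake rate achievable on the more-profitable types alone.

3

Profitabilities (E/h, kJ/s): B 2.51, A 1.7, G 1.39, H 0.409, D 0.158. Add prey in this order while the next type's profitability exceeds the intake rate on those already taken.
Rate on top 1: 0.4942. A: 1.7 > 0.4942 → include.
Rate on top 2: 0.8007. G: 1.39 > 0.8007 → include.
Rate on top 3: 0.843. H: 0.409 < 0.843 → exclude; stop.
Optimal diet: B, A, G — 3 of 5 types.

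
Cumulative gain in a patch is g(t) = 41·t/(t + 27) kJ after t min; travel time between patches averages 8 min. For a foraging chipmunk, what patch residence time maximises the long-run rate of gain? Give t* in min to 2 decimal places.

By the marginal value theorem, leave when the instantaneous gain rate g'(t) equals the habitat-wide average g(t)/(T + t).
g'(t) = 41·27/(t + 27)². Setting 41·27/(t+27)² = 41t/[(t+27)(8+t)] gives 27(8+t) = t(t+27), so t² = 27×8 = 216.
t* = √216 = 14.7 min.

14.70 min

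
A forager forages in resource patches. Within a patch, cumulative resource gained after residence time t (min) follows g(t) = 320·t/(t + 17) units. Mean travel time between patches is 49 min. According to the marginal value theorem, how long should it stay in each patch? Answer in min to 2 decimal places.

By the marginal value theorem, leave when the instantaneous gain rate g'(t) equals the habitat-wide average g(t)/(T + t).
g'(t) = 320·17/(t + 17)². Setting 320·17/(t+17)² = 320t/[(t+17)(49+t)] gives 17(49+t) = t(t+17), so t² = 17×49 = 833.
t* = √833 = 28.86 min.

28.86 min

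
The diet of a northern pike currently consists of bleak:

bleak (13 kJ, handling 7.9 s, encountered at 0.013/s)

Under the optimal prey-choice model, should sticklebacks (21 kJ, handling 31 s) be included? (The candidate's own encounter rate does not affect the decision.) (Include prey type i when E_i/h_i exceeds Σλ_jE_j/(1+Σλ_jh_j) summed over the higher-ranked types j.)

On bleak alone, R = ΣλE/(1+Σλh) = 0.169/1.103 = 0.1533 kJ/s.
sticklebacks: E/h = 21/31 = 0.6774 kJ/s.
0.6774 > 0.1533, so adding sticklebacks raises the average — include it.

Yes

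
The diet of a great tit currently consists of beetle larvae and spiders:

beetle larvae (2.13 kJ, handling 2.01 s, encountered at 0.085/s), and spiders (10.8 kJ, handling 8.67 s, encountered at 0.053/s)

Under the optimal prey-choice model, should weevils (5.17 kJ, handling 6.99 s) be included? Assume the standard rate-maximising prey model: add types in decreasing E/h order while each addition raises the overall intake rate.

Intake rate on the current diet: R = (0.085×2.13 + 0.053×10.8) / (1 + 0.085×2.01 + 0.053×8.67) = 0.7535/1.63 = 0.4621 kJ/s.
weevils: E/h = 5.17/6.99 = 0.7396 kJ/s.
0.7396 > 0.4621, so adding weevils raises the average — include it.

Yes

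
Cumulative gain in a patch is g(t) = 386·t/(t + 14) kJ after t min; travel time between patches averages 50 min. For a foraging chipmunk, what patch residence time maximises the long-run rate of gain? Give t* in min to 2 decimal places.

26.46 min

By the marginal value theorem, leave when the instantaneous gain rate g'(t) equals the habitat-wide average g(t)/(T + t).
g'(t) = 386·14/(t + 14)². Setting 386·14/(t+14)² = 386t/[(t+14)(50+t)] gives 14(50+t) = t(t+14), so t² = 14×50 = 700.
t* = √700 = 26.46 min.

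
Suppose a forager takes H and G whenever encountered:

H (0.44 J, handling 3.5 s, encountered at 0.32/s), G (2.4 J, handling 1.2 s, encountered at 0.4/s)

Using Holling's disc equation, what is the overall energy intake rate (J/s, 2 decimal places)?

0.42 J/s

Energy encountered per unit search time: 0.32×0.44 + 0.4×2.4 = 1.101 J/s.
Handling time per unit search time: 0.32×3.5 + 0.4×1.2 = 1.6.
Rate = 1.101/(1 + 1.6) = 0.4234 J/s.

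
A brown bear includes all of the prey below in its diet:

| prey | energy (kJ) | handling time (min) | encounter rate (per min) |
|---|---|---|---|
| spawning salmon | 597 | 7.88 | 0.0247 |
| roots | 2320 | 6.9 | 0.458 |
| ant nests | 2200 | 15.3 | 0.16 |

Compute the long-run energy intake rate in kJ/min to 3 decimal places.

210.104 kJ/min

R = (0.0247×597 + 0.458×2320 + 0.16×2200) / (1 + 0.0247×7.88 + 0.458×6.9 + 0.16×15.3) = 1429/6.803 = 210.1 kJ/min.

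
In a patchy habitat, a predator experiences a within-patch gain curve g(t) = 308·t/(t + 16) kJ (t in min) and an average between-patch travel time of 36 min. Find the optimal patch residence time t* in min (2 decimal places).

24.00 min

By the marginal value theorem, leave when the instantaneous gain rate g'(t) equals the habitat-wide average g(t)/(T + t).
g'(t) = 308·16/(t + 16)². Setting 308·16/(t+16)² = 308t/[(t+16)(36+t)] gives 16(36+t) = t(t+16), so t² = 16×36 = 576.
t* = √576 = 24 min.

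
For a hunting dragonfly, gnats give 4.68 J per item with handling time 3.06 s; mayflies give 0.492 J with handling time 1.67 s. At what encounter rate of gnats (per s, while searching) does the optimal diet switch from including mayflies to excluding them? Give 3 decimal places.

The zero-one rule: include mayflies iff E₂/h₂ > λE₁/(1+λh₁). Equality gives the switch point.
λE₁h₂ = E₂ + λE₂h₁ ⇒ λ = E₂/(E₁h₂ − E₂h₁) = 0.492/(7.816 − 1.506) = 0.07797 per s.

0.078 per s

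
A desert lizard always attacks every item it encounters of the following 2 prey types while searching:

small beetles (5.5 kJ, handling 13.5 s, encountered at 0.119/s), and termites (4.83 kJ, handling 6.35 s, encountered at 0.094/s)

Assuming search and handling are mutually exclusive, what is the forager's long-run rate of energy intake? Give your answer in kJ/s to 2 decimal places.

0.35 kJ/s

R = (0.119×5.5 + 0.094×4.83) / (1 + 0.119×13.5 + 0.094×6.35) = 1.109/3.203 = 0.346 kJ/s.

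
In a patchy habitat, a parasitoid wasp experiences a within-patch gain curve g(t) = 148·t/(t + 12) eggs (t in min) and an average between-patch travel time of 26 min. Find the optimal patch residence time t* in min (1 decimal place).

17.7 min

Optimal t* satisfies g'(t*) = g(t*)/(T + t*).
g'(t) = 148·12/(t + 12)². Setting 148·12/(t+12)² = 148t/[(t+12)(26+t)] gives 12(26+t) = t(t+12), so t² = 12×26 = 312.
t* = √312 = 17.66 min.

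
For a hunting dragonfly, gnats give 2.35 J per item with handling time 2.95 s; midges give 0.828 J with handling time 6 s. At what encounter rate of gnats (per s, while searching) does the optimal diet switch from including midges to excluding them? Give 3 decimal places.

0.071 per s

Drop midges once their profitability E₂/h₂ falls below the rate achievable on gnats alone: E₂/h₂ = λE₁/(1 + λh₁).
Solve for λ: λE₁h₂ = E₂(1 + λh₁) → λ(E₁h₂ − E₂h₁) = E₂ → λ = E₂/(E₁h₂ − E₂h₁).
λ = 0.828/(2.35×6 − 0.828×2.95) = 0.828/11.66 = 0.07103 per s.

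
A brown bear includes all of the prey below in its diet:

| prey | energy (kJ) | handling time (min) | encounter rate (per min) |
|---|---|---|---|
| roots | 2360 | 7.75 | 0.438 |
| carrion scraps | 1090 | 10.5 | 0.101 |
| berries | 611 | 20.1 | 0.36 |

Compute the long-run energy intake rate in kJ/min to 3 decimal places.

R = Σλ_iE_i / (1 + Σλ_ih_i)
Numerator: 0.438×2360 + 0.101×1090 + 0.36×611 = 1364
Denominator: 1 + 0.438×7.75 + 0.101×10.5 + 0.36×20.1 = 12.69
R = 1364/12.69 = 107.5 kJ/min

107.456 kJ/min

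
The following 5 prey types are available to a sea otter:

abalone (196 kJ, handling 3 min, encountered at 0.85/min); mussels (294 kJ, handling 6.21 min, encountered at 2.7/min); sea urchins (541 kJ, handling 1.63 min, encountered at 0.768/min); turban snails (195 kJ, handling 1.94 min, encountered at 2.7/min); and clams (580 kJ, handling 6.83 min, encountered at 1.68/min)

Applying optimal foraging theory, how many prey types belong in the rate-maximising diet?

Profitabilities (E/h, kJ/min): sea urchins 332, turban snails 101, clams 84.9, abalone 65.3, mussels 47.3. Add prey in this order while the next type's profitability exceeds the intake rate on those already taken.
Rate on top 1: 184.5. turban snails: 101 < 184.5 → exclude; stop.
Optimal diet: sea urchins — 1 of 5 types.

1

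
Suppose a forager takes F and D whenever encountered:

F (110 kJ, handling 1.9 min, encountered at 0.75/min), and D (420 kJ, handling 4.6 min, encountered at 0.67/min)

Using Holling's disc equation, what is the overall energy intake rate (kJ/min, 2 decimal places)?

66.08 kJ/min

R = (0.75×110 + 0.67×420) / (1 + 0.75×1.9 + 0.67×4.6) = 363.9/5.507 = 66.08 kJ/min.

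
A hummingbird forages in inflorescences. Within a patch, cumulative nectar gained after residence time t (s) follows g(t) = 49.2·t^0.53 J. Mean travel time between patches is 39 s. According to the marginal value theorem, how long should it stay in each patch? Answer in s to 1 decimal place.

44.0 s

Optimal t* satisfies g'(t*) = g(t*)/(T + t*).
g'(t) = 0.53·49.2·t^-0.47. Setting 0.53·49.2·t^-0.47 = 49.2·t^0.53/(39+t) gives 0.53(39+t) = t, so 0.47·t = 0.53×39.
t* = 0.53×39/0.47 = 43.98 s.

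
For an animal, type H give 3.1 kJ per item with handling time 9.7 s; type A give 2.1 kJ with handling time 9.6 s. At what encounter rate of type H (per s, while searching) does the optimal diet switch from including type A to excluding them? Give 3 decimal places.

The zero-one rule: include type A iff E₂/h₂ > λE₁/(1+λh₁). Equality gives the switch point.
λE₁h₂ = E₂ + λE₂h₁ ⇒ λ = E₂/(E₁h₂ − E₂h₁) = 2.1/(29.76 − 20.37) = 0.2236 per s.

0.224 per s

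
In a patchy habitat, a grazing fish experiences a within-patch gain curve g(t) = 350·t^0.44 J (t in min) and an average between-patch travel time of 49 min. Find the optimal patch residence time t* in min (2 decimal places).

38.50 min

By the marginal value theorem, leave when the instantaneous gain rate g'(t) equals the habitat-wide average g(t)/(T + t).
g'(t) = 0.44·350·t^-0.56. Setting 0.44·350·t^-0.56 = 350·t^0.44/(49+t) gives 0.44(49+t) = t, so 0.56·t = 0.44×49.
t* = 0.44×49/0.56 = 38.5 min.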